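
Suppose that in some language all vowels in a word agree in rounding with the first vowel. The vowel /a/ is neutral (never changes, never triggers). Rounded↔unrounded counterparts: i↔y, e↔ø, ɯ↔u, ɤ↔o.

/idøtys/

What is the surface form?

/ø/ harmonizes with /i/ ([-round]) → [e]
/y/ harmonizes with /i/ ([-round]) → [i]

[idetis]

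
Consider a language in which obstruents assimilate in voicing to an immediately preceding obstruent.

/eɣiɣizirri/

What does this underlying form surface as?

no segment meets the rule's conditions; no change.

[eɣiɣizirri]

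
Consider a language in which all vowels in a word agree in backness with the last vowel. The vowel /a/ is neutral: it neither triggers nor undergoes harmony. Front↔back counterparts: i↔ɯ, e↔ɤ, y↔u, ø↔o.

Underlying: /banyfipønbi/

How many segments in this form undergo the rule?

No segment meets the rule's conditions.

0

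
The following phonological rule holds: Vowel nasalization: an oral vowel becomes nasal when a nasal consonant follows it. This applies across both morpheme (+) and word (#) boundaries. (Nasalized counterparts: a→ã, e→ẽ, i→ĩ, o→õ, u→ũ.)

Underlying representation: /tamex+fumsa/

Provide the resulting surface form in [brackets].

/a/ before nasal /m/ → [ã]
/u/ before nasal /m/ → [ũ]

[tãmex+fũmsa]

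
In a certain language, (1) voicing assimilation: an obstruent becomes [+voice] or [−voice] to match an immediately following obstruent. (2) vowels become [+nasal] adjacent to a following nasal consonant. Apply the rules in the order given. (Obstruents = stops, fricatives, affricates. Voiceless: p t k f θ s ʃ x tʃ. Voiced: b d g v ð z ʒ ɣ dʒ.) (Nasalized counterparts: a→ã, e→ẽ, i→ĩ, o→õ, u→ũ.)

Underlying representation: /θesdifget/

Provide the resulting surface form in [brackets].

[θezdivget]

Rule 1: /s/ before /d/ (voiced) → [z]
Rule 1: /f/ before /g/ (voiced) → [v]
After rule 1: θezdivget
Rule 2: no segment meets the rule's conditions; no change.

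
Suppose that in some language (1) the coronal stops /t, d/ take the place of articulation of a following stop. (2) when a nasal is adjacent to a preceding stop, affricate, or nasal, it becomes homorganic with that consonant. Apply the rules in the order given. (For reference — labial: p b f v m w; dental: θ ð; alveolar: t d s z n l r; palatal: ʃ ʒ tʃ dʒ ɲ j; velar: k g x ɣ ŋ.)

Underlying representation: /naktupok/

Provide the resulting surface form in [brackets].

Rule 1: no segment meets the rule's conditions; no change.
After rule 1: naktupok
Rule 2: no segment meets the rule's conditions; no change.

[naktupok]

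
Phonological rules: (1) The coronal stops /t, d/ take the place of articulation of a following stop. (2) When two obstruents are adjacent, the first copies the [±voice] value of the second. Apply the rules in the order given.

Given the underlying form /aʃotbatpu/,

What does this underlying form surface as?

[aʃobbappu]

Rule 1: /t/ before /b/ (labial) → [p]
Rule 1: /t/ before /p/ (labial) → [p]
After rule 1: aʃopbappu
Rule 2: /p/ before /b/ (voiced) → [b]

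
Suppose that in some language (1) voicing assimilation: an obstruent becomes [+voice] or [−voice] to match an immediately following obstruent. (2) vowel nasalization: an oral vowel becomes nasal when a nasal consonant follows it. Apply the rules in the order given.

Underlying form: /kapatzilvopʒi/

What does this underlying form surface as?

Rule 1: /t/ before /z/ (voiced) → [d]
Rule 1: /p/ before /ʒ/ (voiced) → [b]
After rule 1: kapadzilvobʒi
Rule 2: no segment meets the rule's conditions; no change.

[kapadzilvobʒi]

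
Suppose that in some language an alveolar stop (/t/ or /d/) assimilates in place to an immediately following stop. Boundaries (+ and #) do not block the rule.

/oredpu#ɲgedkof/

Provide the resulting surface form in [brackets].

/d/ before /p/ (labial) → [b]
/d/ before /k/ (velar) → [g]

[orebpu#ɲgegkof]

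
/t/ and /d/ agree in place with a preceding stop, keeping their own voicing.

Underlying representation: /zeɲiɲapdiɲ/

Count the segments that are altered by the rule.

/d/ after /p/ (labial) → [b]
1 segment changes.

1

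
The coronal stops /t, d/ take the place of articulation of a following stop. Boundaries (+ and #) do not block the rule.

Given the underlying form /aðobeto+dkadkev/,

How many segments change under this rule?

/d/ before /k/ (velar) → [g]
/d/ before /k/ (velar) → [g]
2 segments change.

2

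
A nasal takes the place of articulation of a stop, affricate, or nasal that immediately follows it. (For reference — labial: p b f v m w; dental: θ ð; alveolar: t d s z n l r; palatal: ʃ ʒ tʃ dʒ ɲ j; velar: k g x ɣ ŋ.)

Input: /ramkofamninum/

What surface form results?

/m/ before /k/ (velar) → [ŋ]
/m/ before /n/ (alveolar) → [n]

[raŋkofanninum]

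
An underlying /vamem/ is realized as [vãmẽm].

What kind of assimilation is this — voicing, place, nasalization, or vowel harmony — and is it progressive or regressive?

nasalization, regressive

/a/→[ã] /e/→[ẽ].
Each target copies a feature from the following segment, so the direction is regressive.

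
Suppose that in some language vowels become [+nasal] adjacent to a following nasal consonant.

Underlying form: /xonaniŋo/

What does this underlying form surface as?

[xõnãnĩŋo]

/o/ before nasal /n/ → [õ]
/a/ before nasal /n/ → [ã]
/i/ before nasal /ŋ/ → [ĩ]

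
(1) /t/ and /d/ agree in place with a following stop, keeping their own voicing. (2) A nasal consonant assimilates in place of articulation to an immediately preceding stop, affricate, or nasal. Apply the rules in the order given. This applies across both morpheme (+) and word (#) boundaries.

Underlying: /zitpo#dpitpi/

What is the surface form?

[zippo#bpippi]

Rule 1: /t/ before /p/ (labial) → [p]
Rule 1: /d/ before /p/ (labial) → [b]
Rule 1: /t/ before /p/ (labial) → [p]
After rule 1: zippo#bpippi
Rule 2: no segment meets the rule's conditions; no change.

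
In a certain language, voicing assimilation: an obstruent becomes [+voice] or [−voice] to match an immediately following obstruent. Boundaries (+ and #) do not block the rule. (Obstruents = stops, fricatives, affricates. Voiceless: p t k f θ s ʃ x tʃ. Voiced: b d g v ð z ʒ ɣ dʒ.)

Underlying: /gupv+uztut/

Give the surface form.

[gubv+ustut]

/p/ before /v/ (voiced) → [b]
/z/ before /t/ (voiceless) → [s]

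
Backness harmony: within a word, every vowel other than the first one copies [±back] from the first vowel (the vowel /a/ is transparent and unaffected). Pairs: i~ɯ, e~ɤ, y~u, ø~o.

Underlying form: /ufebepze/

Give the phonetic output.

/e/ harmonizes with /u/ ([+back]) → [ɤ]
/e/ harmonizes with /u/ ([+back]) → [ɤ]
/e/ harmonizes with /u/ ([+back]) → [ɤ]

[ufɤbɤpzɤ]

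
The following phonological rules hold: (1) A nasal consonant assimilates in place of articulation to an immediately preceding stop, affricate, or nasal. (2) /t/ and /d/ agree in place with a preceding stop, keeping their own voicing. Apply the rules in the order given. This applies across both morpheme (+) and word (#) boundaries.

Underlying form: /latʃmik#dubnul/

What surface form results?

Rule 1: /m/ after /tʃ/ (palatal) → [ɲ]
Rule 1: /n/ after /b/ (labial) → [m]
After rule 1: latʃɲik#dubmul
Rule 2: /d/ after /k/ (velar) → [g]

[latʃɲik#gubmul]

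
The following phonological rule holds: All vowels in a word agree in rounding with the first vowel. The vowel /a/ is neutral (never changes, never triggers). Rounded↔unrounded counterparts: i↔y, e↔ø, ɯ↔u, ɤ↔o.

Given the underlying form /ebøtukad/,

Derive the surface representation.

/ø/ harmonizes with /e/ ([-round]) → [e]
/u/ harmonizes with /e/ ([-round]) → [ɯ]

[ebetɯkad]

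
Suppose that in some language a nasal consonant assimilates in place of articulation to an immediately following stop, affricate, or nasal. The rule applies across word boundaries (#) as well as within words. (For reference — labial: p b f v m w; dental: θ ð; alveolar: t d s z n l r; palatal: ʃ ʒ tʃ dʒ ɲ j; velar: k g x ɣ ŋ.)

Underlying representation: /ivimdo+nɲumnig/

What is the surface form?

/m/ before /d/ (alveolar) → [n]
/n/ before /ɲ/ (palatal) → [ɲ]
/m/ before /n/ (alveolar) → [n]

[ivindo+ɲɲunnig]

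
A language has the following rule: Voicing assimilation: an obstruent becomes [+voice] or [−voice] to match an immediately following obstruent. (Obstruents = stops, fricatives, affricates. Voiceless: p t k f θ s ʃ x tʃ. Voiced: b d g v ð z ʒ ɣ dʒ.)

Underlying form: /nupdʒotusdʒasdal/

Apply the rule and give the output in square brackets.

[nubdʒotuzdʒazdal]

/p/ before /dʒ/ (voiced) → [b]
/s/ before /dʒ/ (voiced) → [z]
/s/ before /d/ (voiced) → [z]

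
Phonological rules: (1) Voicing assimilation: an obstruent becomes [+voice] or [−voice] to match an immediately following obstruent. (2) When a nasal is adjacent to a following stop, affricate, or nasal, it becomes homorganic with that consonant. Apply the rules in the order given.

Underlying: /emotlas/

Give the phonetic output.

Rule 1: no segment meets the rule's conditions; no change.
After rule 1: emotlas
Rule 2: no segment meets the rule's conditions; no change.

[emotlas]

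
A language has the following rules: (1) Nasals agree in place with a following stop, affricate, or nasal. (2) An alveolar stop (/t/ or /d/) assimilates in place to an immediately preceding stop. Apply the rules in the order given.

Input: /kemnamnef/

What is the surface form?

[kennannef]

Rule 1: /m/ before /n/ (alveolar) → [n]
Rule 1: /m/ before /n/ (alveolar) → [n]
After rule 1: kennannef
Rule 2: no segment meets the rule's conditions; no change.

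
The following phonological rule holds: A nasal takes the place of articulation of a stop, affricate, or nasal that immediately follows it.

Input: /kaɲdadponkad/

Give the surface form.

/ɲ/ before /d/ (alveolar) → [n]
/n/ before /k/ (velar) → [ŋ]

[kandadpoŋkad]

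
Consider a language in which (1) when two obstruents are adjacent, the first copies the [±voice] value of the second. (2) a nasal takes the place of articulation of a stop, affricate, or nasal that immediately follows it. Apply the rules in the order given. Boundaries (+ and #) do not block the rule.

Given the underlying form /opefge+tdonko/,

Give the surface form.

[opevge+ddoŋko]

Rule 1: /f/ before /g/ (voiced) → [v]
Rule 1: /t/ before /d/ (voiced) → [d]
After rule 1: opevge+ddonko
Rule 2: /n/ before /k/ (velar) → [ŋ]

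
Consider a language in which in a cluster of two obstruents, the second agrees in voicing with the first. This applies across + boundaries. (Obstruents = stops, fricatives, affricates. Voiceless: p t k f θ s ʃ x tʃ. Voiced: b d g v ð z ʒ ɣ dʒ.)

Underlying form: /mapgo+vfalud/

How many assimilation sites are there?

2

/g/ after /p/ (voiceless) → [k]
/f/ after /v/ (voiced) → [v]
2 segments change.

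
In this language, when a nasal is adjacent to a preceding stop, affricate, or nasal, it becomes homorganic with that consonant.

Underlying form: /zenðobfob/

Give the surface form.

no segment meets the rule's conditions; no change.

[zenðobfob]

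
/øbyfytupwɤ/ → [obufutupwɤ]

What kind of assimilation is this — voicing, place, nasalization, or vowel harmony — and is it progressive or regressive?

/ø/→[o] /y/→[u] /y/→[u].
Vowels agree with the last vowel, so the harmony is regressive.

vowel harmony, regressive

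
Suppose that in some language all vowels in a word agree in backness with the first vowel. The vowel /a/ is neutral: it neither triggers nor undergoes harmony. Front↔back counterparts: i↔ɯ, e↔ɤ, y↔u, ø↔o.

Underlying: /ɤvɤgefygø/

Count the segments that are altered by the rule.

3

/e/ harmonizes with /ɤ/ ([+back]) → [ɤ]
/y/ harmonizes with /ɤ/ ([+back]) → [u]
/ø/ harmonizes with /ɤ/ ([+back]) → [o]
3 segments change.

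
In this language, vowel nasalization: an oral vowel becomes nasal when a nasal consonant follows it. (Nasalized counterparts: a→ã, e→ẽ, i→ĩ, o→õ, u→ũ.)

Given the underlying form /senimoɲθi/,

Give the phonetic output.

/e/ before nasal /n/ → [ẽ]
/i/ before nasal /m/ → [ĩ]
/o/ before nasal /ɲ/ → [õ]

[sẽnĩmõɲθi]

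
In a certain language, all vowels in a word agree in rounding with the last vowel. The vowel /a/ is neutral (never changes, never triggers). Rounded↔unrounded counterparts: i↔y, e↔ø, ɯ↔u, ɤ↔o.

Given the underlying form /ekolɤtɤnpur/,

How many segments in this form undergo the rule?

3

/e/ harmonizes with /u/ ([+round]) → [ø]
/ɤ/ harmonizes with /u/ ([+round]) → [o]
/ɤ/ harmonizes with /u/ ([+round]) → [o]
3 segments change.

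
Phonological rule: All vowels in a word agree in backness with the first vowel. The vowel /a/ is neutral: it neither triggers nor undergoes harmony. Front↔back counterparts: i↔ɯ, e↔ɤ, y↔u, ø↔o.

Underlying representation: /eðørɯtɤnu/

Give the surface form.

/ɯ/ harmonizes with /e/ ([-back]) → [i]
/ɤ/ harmonizes with /e/ ([-back]) → [e]
/u/ harmonizes with /e/ ([-back]) → [y]

[eðøriteny]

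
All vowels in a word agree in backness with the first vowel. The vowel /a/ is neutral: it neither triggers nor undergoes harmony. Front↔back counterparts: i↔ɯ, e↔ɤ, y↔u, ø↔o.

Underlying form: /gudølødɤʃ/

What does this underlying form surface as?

/ø/ harmonizes with /u/ ([+back]) → [o]
/ø/ harmonizes with /u/ ([+back]) → [o]

[gudolodɤʃ]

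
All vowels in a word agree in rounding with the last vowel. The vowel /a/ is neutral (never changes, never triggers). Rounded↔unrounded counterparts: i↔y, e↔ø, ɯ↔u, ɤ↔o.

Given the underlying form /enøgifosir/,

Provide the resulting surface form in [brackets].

[enegifɤsir]

/ø/ harmonizes with /i/ ([-round]) → [e]
/o/ harmonizes with /i/ ([-round]) → [ɤ]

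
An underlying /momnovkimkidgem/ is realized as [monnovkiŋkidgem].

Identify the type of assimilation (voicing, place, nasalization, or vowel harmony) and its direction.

/m/→[n] /m/→[ŋ].
Each target copies a feature from the following segment, so the direction is regressive.

place assimilation, regressive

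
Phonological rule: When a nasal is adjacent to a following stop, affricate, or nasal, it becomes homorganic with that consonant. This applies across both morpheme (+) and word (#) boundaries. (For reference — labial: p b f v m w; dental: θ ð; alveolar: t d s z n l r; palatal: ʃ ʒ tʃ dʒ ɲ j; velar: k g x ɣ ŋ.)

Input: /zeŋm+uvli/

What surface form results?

/ŋ/ before /m/ (labial) → [m]

[zemm+uvli]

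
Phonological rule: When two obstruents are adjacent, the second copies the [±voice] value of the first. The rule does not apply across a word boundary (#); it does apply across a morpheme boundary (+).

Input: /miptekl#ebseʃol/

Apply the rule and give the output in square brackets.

/s/ after /b/ (voiced) → [z]

[miptekl#ebzeʃol]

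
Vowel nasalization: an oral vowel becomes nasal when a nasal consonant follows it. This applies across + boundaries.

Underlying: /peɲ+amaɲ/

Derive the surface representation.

/e/ before nasal /ɲ/ → [ẽ]
/a/ before nasal /m/ → [ã]
/a/ before nasal /ɲ/ → [ã]

[pẽɲ+ãmãɲ]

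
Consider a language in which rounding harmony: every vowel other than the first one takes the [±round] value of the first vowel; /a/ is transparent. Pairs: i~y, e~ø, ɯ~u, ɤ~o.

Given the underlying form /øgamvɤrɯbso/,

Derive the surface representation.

/ɤ/ harmonizes with /ø/ ([+round]) → [o]
/ɯ/ harmonizes with /ø/ ([+round]) → [u]

[øgamvorubso]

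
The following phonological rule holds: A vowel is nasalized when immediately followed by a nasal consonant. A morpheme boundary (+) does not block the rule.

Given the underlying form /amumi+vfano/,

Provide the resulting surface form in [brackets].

[ãmũmi+vfãno]

/a/ before nasal /m/ → [ã]
/u/ before nasal /m/ → [ũ]
/a/ before nasal /n/ → [ã]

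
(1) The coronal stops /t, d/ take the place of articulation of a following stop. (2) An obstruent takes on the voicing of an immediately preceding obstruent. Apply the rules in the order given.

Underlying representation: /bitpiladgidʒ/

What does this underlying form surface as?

Rule 1: /t/ before /p/ (labial) → [p]
Rule 1: /d/ before /g/ (velar) → [g]
After rule 1: bippilaggidʒ
Rule 2: no segment meets the rule's conditions; no change.

[bippilaggidʒ]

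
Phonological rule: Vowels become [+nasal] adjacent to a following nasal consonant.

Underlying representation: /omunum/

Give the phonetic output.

/o/ before nasal /m/ → [õ]
/u/ before nasal /n/ → [ũ]
/u/ before nasal /m/ → [ũ]

[õmũnũm]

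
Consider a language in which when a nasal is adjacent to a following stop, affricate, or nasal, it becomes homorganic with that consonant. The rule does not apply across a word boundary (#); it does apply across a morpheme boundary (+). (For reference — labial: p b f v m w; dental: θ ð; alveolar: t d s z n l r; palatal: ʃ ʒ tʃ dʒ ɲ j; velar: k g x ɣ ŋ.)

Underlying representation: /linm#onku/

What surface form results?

[limm#oŋku]

/n/ before /m/ (labial) → [m]
/n/ before /k/ (velar) → [ŋ]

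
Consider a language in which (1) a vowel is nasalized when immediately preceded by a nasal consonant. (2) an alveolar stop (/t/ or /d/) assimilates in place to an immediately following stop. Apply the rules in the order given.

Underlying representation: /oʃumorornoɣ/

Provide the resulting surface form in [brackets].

[oʃumõrornõɣ]

Rule 1: /o/ after nasal /m/ → [õ]
Rule 1: /o/ after nasal /n/ → [õ]
After rule 1: oʃumõrornõɣ
Rule 2: no segment meets the rule's conditions; no change.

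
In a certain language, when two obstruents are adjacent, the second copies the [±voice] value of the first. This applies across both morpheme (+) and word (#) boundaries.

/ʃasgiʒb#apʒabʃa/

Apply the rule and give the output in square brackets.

[ʃaskiʒb#apʃabʒa]

/g/ after /s/ (voiceless) → [k]
/ʒ/ after /p/ (voiceless) → [ʃ]
/ʃ/ after /b/ (voiced) → [ʒ]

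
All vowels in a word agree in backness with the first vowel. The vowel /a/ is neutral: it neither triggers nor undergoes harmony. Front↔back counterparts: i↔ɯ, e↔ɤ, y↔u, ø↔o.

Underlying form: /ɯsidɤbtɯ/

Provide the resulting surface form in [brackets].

/i/ harmonizes with /ɯ/ ([+back]) → [ɯ]

[ɯsɯdɤbtɯ]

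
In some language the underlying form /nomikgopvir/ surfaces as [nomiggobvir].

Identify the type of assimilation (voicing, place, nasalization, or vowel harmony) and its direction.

/k/→[g] /p/→[b].
Each target copies a feature from the following segment, so the direction is regressive.

voicing assimilation, regressive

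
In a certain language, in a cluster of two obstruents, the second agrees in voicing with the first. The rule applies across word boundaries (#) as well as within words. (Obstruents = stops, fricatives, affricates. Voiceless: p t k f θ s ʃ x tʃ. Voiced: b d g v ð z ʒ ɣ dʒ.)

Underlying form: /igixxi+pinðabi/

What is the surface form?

no segment meets the rule's conditions; no change.

[igixxi+pinðabi]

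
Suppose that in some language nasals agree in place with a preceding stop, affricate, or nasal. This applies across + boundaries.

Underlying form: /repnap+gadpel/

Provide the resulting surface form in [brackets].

[repmap+gadpel]

/n/ after /p/ (labial) → [m]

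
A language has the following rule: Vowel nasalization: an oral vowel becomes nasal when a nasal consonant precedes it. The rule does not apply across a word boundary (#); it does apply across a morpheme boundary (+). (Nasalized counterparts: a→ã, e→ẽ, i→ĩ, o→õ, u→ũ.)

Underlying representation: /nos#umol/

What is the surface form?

/o/ after nasal /n/ → [õ]
/o/ after nasal /m/ → [õ]

[nõs#umõl]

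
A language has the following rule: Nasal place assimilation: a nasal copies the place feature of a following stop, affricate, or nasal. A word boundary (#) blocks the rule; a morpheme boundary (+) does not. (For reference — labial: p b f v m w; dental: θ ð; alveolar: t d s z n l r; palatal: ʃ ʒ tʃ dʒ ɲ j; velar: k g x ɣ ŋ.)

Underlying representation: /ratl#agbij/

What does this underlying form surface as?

no segment meets the rule's conditions; no change.

[ratl#agbij]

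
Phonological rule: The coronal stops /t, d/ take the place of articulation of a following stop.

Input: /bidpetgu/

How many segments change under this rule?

/d/ before /p/ (labial) → [b]
/t/ before /g/ (velar) → [k]
2 segments change.

2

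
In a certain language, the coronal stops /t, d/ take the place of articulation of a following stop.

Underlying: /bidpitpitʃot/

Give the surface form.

[bibpippitʃot]

/d/ before /p/ (labial) → [b]
/t/ before /p/ (labial) → [p]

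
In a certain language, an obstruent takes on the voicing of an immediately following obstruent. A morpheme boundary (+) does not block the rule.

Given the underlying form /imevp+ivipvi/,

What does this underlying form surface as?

/v/ before /p/ (voiceless) → [f]
/p/ before /v/ (voiced) → [b]

[imefp+ivibvi]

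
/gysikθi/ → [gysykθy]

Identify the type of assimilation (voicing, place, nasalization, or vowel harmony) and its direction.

/i/→[y] /i/→[y].
Vowels agree with the first vowel, so the harmony is progressive.

vowel harmony, progressive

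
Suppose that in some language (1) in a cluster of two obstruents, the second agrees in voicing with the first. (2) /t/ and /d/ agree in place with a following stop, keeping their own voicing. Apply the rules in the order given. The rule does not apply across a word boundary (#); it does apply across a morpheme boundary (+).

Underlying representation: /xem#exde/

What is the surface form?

[xem#exte]

Rule 1: /d/ after /x/ (voiceless) → [t]
After rule 1: xem#exte
Rule 2: no segment meets the rule's conditions; no change.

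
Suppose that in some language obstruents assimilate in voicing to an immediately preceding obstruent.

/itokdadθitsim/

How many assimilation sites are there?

2

/d/ after /k/ (voiceless) → [t]
/θ/ after /d/ (voiced) → [ð]
2 segments change.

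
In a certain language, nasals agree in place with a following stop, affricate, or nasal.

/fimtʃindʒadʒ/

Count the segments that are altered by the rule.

2

/m/ before /tʃ/ (palatal) → [ɲ]
/n/ before /dʒ/ (palatal) → [ɲ]
2 segments change.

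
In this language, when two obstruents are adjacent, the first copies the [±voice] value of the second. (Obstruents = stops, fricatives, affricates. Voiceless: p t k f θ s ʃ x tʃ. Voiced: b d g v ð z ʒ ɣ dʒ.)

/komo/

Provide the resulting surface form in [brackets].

[komo]

no segment meets the rule's conditions; no change.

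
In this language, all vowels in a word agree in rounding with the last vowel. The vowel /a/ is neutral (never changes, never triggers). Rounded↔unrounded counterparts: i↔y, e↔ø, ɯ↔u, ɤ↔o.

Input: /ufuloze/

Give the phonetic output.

[ɯfɯlɤze]

/u/ harmonizes with /e/ ([-round]) → [ɯ]
/u/ harmonizes with /e/ ([-round]) → [ɯ]
/o/ harmonizes with /e/ ([-round]) → [ɤ]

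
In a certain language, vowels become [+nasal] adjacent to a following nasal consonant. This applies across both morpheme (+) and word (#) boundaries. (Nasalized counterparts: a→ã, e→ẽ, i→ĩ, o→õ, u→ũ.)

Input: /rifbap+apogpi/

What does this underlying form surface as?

no segment meets the rule's conditions; no change.

[rifbap+apogpi]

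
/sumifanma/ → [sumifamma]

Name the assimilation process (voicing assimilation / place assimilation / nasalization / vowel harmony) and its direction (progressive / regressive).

/n/→[m].
Each target copies a feature from the following segment, so the direction is regressive.

place assimilation, regressive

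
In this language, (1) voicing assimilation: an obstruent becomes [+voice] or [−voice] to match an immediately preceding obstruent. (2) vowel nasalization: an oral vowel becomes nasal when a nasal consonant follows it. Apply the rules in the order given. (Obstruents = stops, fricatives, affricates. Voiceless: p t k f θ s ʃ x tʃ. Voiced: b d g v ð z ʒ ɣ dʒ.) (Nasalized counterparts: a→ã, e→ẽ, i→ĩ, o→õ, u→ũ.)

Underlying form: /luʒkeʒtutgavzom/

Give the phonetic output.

[luʒgeʒdutkavzõm]

Rule 1: /k/ after /ʒ/ (voiced) → [g]
Rule 1: /t/ after /ʒ/ (voiced) → [d]
Rule 1: /g/ after /t/ (voiceless) → [k]
After rule 1: luʒgeʒdutkavzom
Rule 2: /o/ before nasal /m/ → [õ]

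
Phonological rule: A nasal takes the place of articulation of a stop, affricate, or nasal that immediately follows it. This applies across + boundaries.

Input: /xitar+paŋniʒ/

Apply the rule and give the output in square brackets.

[xitar+panniʒ]

/ŋ/ before /n/ (alveolar) → [n]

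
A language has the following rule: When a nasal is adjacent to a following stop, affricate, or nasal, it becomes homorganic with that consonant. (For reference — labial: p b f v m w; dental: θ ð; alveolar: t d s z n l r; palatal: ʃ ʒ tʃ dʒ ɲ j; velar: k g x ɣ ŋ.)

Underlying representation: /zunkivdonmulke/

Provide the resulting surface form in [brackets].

[zuŋkivdommulke]

/n/ before /k/ (velar) → [ŋ]
/n/ before /m/ (labial) → [m]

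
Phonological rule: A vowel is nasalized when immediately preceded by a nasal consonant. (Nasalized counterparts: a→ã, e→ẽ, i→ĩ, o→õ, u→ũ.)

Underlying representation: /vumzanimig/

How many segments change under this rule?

2

/i/ after nasal /n/ → [ĩ]
/i/ after nasal /m/ → [ĩ]
2 segments change.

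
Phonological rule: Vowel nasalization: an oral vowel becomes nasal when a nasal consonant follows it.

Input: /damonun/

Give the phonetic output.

/a/ before nasal /m/ → [ã]
/o/ before nasal /n/ → [õ]
/u/ before nasal /n/ → [ũ]

[dãmõnũn]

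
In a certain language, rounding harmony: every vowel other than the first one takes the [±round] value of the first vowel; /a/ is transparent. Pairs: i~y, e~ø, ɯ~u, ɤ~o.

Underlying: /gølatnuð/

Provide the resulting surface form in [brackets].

no segment meets the rule's conditions; no change.

[gølatnuð]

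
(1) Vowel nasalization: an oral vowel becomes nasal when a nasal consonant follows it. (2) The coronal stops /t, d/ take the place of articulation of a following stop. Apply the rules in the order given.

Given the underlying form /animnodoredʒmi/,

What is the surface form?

[ãnĩmnodoredʒmi]

Rule 1: /a/ before nasal /n/ → [ã]
Rule 1: /i/ before nasal /m/ → [ĩ]
After rule 1: ãnĩmnodoredʒmi
Rule 2: no segment meets the rule's conditions; no change.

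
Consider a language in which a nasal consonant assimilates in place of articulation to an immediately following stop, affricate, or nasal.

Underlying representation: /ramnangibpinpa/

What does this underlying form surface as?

/m/ before /n/ (alveolar) → [n]
/n/ before /g/ (velar) → [ŋ]
/n/ before /p/ (labial) → [m]

[rannaŋgibpimpa]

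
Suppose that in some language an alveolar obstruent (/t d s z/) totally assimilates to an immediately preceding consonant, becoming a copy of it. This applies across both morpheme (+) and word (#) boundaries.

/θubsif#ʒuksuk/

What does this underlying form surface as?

/s/ after /b/ → [b] (total assimilation)
/s/ after /k/ → [k] (total assimilation)

[θubbif#ʒukkuk]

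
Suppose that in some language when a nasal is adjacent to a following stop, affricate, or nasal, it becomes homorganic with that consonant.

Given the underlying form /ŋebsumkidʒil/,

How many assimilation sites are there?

/m/ before /k/ (velar) → [ŋ]
1 segment changes.

1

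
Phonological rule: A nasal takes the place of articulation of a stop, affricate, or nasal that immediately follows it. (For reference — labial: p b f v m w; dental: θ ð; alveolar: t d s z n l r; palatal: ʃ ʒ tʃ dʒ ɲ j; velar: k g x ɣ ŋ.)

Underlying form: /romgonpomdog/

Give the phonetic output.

[roŋgompondog]

/m/ before /g/ (velar) → [ŋ]
/n/ before /p/ (labial) → [m]
/m/ before /d/ (alveolar) → [n]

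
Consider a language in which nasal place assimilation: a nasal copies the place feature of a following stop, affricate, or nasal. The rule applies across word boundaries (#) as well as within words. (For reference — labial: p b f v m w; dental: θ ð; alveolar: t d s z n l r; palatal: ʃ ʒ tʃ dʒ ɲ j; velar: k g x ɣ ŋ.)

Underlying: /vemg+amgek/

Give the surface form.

/m/ before /g/ (velar) → [ŋ]
/m/ before /g/ (velar) → [ŋ]

[veŋg+aŋgek]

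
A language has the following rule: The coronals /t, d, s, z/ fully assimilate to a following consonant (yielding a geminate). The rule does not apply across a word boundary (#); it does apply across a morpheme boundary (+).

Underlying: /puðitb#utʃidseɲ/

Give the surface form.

/t/ before /b/ → [b] (total assimilation)
/d/ before /s/ → [s] (total assimilation)

[puðibb#utʃisseɲ]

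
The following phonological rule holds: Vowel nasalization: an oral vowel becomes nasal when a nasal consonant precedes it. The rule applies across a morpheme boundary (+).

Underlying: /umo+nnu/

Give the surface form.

[umõ+nnũ]

/o/ after nasal /m/ → [õ]
/u/ after nasal /n/ → [ũ]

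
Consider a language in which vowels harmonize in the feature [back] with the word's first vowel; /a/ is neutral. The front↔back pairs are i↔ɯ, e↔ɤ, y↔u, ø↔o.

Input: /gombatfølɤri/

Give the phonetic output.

/ø/ harmonizes with /o/ ([+back]) → [o]
/i/ harmonizes with /o/ ([+back]) → [ɯ]

[gombatfolɤrɯ]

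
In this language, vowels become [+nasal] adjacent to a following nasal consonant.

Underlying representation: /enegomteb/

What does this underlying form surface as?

[ẽnegõmteb]

/e/ before nasal /n/ → [ẽ]
/o/ before nasal /m/ → [õ]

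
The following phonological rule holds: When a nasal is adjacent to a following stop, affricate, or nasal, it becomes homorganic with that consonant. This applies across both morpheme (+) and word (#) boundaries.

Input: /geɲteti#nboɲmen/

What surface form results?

[genteti#mbommen]

/ɲ/ before /t/ (alveolar) → [n]
/n/ before /b/ (labial) → [m]
/ɲ/ before /m/ (labial) → [m]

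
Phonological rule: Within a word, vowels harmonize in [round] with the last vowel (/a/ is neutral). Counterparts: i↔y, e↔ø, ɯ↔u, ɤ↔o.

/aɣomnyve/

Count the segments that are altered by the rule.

2

/o/ harmonizes with /e/ ([-round]) → [ɤ]
/y/ harmonizes with /e/ ([-round]) → [i]
2 segments change.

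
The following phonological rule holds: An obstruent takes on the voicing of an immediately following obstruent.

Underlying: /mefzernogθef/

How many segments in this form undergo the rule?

2

/f/ before /z/ (voiced) → [v]
/g/ before /θ/ (voiceless) → [k]
2 segments change.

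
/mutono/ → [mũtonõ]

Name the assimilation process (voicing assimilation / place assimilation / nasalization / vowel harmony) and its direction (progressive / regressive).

nasalization, progressive

/u/→[ũ] /o/→[õ].
Each target copies a feature from the preceding segment, so the direction is progressive.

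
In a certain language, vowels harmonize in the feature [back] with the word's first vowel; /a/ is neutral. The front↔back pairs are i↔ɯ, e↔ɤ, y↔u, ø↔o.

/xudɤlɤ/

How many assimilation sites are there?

No segment meets the rule's conditions.

0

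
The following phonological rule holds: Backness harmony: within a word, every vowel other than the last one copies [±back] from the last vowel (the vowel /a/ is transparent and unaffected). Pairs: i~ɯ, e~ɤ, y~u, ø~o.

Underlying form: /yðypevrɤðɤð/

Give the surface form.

/y/ harmonizes with /ɤ/ ([+back]) → [u]
/y/ harmonizes with /ɤ/ ([+back]) → [u]
/e/ harmonizes with /ɤ/ ([+back]) → [ɤ]

[uðupɤvrɤðɤð]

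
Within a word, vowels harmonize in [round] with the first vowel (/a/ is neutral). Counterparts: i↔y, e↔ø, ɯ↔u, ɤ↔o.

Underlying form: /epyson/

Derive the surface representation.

/y/ harmonizes with /e/ ([-round]) → [i]
/o/ harmonizes with /e/ ([-round]) → [ɤ]

[episɤn]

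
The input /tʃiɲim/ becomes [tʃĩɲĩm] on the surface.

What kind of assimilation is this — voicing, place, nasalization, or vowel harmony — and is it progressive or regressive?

/i/→[ĩ] /i/→[ĩ].
Each target copies a feature from the following segment, so the direction is regressive.

nasalization, regressive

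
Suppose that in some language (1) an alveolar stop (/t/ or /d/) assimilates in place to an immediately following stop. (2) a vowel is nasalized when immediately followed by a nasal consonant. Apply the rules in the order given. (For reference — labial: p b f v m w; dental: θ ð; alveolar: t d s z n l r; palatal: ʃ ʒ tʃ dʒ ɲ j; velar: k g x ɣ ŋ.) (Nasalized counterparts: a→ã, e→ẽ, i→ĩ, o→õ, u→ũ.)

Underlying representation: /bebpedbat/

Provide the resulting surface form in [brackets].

[bebpebbat]

Rule 1: /d/ before /b/ (labial) → [b]
After rule 1: bebpebbat
Rule 2: no segment meets the rule's conditions; no change.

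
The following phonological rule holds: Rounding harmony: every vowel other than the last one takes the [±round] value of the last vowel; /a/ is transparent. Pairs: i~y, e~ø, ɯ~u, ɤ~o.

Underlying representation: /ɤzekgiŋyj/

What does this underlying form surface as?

[ozøkgyŋyj]

/ɤ/ harmonizes with /y/ ([+round]) → [o]
/e/ harmonizes with /y/ ([+round]) → [ø]
/i/ harmonizes with /y/ ([+round]) → [y]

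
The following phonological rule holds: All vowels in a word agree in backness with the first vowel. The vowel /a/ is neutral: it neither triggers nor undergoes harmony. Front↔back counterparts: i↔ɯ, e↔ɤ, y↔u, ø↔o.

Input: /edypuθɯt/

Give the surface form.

[edypyθit]

/u/ harmonizes with /e/ ([-back]) → [y]
/ɯ/ harmonizes with /e/ ([-back]) → [i]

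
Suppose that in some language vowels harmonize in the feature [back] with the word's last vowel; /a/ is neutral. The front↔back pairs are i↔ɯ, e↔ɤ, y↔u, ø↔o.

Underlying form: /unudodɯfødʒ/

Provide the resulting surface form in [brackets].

/u/ harmonizes with /ø/ ([-back]) → [y]
/u/ harmonizes with /ø/ ([-back]) → [y]
/o/ harmonizes with /ø/ ([-back]) → [ø]
/ɯ/ harmonizes with /ø/ ([-back]) → [i]

[ynydødifødʒ]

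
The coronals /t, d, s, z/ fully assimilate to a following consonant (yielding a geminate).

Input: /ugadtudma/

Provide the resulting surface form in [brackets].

[ugattumma]

/d/ before /t/ → [t] (total assimilation)
/d/ before /m/ → [m] (total assimilation)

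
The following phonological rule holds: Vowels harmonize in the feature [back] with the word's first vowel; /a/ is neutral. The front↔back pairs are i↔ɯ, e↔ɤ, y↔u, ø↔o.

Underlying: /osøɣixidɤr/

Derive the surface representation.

/ø/ harmonizes with /o/ ([+back]) → [o]
/i/ harmonizes with /o/ ([+back]) → [ɯ]
/i/ harmonizes with /o/ ([+back]) → [ɯ]

[osoɣɯxɯdɤr]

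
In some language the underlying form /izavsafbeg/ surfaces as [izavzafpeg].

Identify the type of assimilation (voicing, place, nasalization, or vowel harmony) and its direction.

/s/→[z] /b/→[p].
Each target copies a feature from the preceding segment, so the direction is progressive.

voicing assimilation, progressive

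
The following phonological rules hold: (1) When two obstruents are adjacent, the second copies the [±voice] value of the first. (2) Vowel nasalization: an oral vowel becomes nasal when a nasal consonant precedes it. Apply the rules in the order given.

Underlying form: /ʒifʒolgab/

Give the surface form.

Rule 1: /ʒ/ after /f/ (voiceless) → [ʃ]
After rule 1: ʒifʃolgab
Rule 2: no segment meets the rule's conditions; no change.

[ʒifʃolgab]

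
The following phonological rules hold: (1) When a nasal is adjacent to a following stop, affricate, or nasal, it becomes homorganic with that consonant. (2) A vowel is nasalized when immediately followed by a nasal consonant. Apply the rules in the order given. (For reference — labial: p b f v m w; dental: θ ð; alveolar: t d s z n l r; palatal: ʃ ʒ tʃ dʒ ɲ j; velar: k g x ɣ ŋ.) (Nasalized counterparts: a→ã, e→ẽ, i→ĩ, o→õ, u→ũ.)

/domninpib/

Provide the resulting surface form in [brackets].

Rule 1: /m/ before /n/ (alveolar) → [n]
Rule 1: /n/ before /p/ (labial) → [m]
After rule 1: donnimpib
Rule 2: /o/ before nasal /n/ → [õ]
Rule 2: /i/ before nasal /m/ → [ĩ]

[dõnnĩmpib]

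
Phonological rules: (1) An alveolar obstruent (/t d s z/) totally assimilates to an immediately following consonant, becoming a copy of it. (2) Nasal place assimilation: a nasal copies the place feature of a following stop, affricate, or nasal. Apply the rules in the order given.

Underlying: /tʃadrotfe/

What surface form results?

Rule 1: /d/ before /r/ → [r] (total assimilation)
Rule 1: /t/ before /f/ → [f] (total assimilation)
After rule 1: tʃarroffe
Rule 2: no segment meets the rule's conditions; no change.

[tʃarroffe]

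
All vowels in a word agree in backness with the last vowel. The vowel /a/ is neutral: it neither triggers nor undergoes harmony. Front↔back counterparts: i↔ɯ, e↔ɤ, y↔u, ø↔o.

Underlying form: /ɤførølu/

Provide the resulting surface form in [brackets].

[ɤforolu]

/ø/ harmonizes with /u/ ([+back]) → [o]
/ø/ harmonizes with /u/ ([+back]) → [o]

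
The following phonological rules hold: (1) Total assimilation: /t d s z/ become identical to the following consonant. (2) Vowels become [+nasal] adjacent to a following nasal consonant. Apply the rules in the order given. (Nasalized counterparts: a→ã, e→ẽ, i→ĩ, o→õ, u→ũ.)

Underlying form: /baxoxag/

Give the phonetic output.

[baxoxag]

Rule 1: no segment meets the rule's conditions; no change.
After rule 1: baxoxag
Rule 2: no segment meets the rule's conditions; no change.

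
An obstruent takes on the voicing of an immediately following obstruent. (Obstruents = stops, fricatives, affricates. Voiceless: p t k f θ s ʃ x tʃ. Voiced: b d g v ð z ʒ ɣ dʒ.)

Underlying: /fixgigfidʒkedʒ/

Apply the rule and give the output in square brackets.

/x/ before /g/ (voiced) → [ɣ]
/g/ before /f/ (voiceless) → [k]
/dʒ/ before /k/ (voiceless) → [tʃ]

[fiɣgikfitʃkedʒ]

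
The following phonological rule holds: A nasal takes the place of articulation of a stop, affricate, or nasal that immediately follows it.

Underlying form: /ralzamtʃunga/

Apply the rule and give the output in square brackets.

/m/ before /tʃ/ (palatal) → [ɲ]
/n/ before /g/ (velar) → [ŋ]

[ralzaɲtʃuŋga]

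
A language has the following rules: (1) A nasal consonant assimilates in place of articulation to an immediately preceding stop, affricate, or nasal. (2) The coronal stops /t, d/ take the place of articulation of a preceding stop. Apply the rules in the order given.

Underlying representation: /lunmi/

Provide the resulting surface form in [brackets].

[lunni]

Rule 1: /m/ after /n/ (alveolar) → [n]
After rule 1: lunni
Rule 2: no segment meets the rule's conditions; no change.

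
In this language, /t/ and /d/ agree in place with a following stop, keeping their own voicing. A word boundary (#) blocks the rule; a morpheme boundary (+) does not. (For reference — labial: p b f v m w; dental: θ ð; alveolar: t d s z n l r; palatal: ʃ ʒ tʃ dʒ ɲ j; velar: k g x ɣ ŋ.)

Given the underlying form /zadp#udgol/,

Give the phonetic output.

/d/ before /p/ (labial) → [b]
/d/ before /g/ (velar) → [g]

[zabp#uggol]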